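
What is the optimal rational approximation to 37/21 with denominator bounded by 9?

Expand x = 37/21 as a continued fraction with the Euclidean algorithm:
  37 = 1*21 + 16, so a_0 = 1.
  21 = 1*16 + 5, so a_1 = 1.
  16 = 3*5 + 1, so a_2 = 3.
  5 = 5*1 + 0, so a_3 = 5.
so x = [1; 1, 3, 5].
Convergents (p_i = a_i*p_{i-1} + p_{i-2}, q_i = a_i*q_{i-1} + q_{i-2} with p_{-2}=0, p_{-1}=1, q_{-2}=1, q_{-1}=0), until the denominator exceeds 9:
  i=0: a_0=1, p_0 = 1*1 + 0 = 1, q_0 = 1*0 + 1 = 1.
  i=1: a_1=1, p_1 = 1*1 + 1 = 2, q_1 = 1*1 + 0 = 1.
  i=2: a_2=3, p_2 = 3*2 + 1 = 7, q_2 = 3*1 + 1 = 4.
  i=3: a_3=5, p_3 = 5*7 + 2 = 37, q_3 = 5*4 + 1 = 21.
q_3 = 21 > 9, so the last convergent with denominator <= 9 is p_2/q_2 = 7/4.
The closest fraction with denominator <= 9 is either p_2/q_2 or the intermediate fraction (k*p_2 + p_1)/(k*q_2 + q_1) with the largest k >= 1 whose denominator stays <= 9; these approach x as k grows, and every other convergent or intermediate fraction in range is farther away.
Largest k: floor((9 - q_1)/q_2) = floor((9 - 1)/4) = 2.
That gives (2*7 + 2)/(2*4 + 1) = 16/9.
Compare the errors: |x - 7/4| = |37*4 - 7*21|/(21*4) = 1/84, and |x - 16/9| = |37*9 - 16*21|/(21*9) = 3/189.
Cross-multiplying, 1*189 = 189 < 252 = 3*84, so 1/84 is smaller: the convergent 7/4 is closer to x than 16/9.

7/4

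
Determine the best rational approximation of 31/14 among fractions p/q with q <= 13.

20/9

Expand x = 31/14 as a continued fraction with the Euclidean algorithm:
  31 = 2*14 + 3, so a_0 = 2.
  14 = 4*3 + 2, so a_1 = 4.
  3 = 1*2 + 1, so a_2 = 1.
  2 = 2*1 + 0, so a_3 = 2.
so x = [2; 4, 1, 2].
Convergents (p_i = a_i*p_{i-1} + p_{i-2}, q_i = a_i*q_{i-1} + q_{i-2} with p_{-2}=0, p_{-1}=1, q_{-2}=1, q_{-1}=0), until the denominator exceeds 13:
  i=0: a_0=2, p_0 = 2*1 + 0 = 2, q_0 = 2*0 + 1 = 1.
  i=1: a_1=4, p_1 = 4*2 + 1 = 9, q_1 = 4*1 + 0 = 4.
  i=2: a_2=1, p_2 = 1*9 + 2 = 11, q_2 = 1*4 + 1 = 5.
  i=3: a_3=2, p_3 = 2*11 + 9 = 31, q_3 = 2*5 + 4 = 14.
q_3 = 14 > 13, so the last convergent with denominator <= 13 is p_2/q_2 = 11/5.
The closest fraction with denominator <= 13 is either p_2/q_2 or the intermediate fraction (k*p_2 + p_1)/(k*q_2 + q_1) with the largest k >= 1 whose denominator stays <= 13; these approach x as k grows, and every other convergent or intermediate fraction in range is farther away.
Largest k: floor((13 - q_1)/q_2) = floor((13 - 4)/5) = 1.
That gives (1*11 + 9)/(1*5 + 4) = 20/9.
Compare the errors: |x - 11/5| = |31*5 - 11*14|/(14*5) = 1/70, and |x - 20/9| = |31*9 - 20*14|/(14*9) = 1/126.
Cross-multiplying, 1*70 = 70 < 126 = 1*126, so 1/126 is smaller: the intermediate fraction 20/9 is closer to x than 11/5.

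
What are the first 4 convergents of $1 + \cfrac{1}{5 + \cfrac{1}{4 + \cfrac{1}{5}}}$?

1/1, 6/5, 25/21, 131/110

Using the convergent recurrence p_i = a_i*p_{i-1} + p_{i-2}, q_i = a_i*q_{i-1} + q_{i-2} with p_{-2}=0, p_{-1}=1, q_{-2}=1, q_{-1}=0:
  i=0: a_0=1, p_0 = 1*1 + 0 = 1, q_0 = 1*0 + 1 = 1.
  i=1: a_1=5, p_1 = 5*1 + 1 = 6, q_1 = 5*1 + 0 = 5.
  i=2: a_2=4, p_2 = 4*6 + 1 = 25, q_2 = 4*5 + 1 = 21.
  i=3: a_3=5, p_3 = 5*25 + 6 = 131, q_3 = 5*21 + 5 = 110.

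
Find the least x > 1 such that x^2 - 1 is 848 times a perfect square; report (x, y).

First expand sqrt(848) as a continued fraction. With x_i = (sqrt(848) + m_i)/d_i and (m_0, d_0) = (0, 1): a_0 = floor(sqrt(848)) = 29, since 29^2 = 841 <= 848 < 900 = 30^2.
Iterate m_{i+1} = d_i*a_i - m_i, d_{i+1} = (848 - m_{i+1}^2)/d_i, a_{i+1} = floor((a_0 + m_{i+1})/d_{i+1}):
  m_1 = 1*29 - 0 = 29, d_1 = (848 - 29^2)/1 = 7/1 = 7, a_1 = floor((29 + 29)/7) = 8.
  m_2 = 7*8 - 29 = 27, d_2 = (848 - 27^2)/7 = 119/7 = 17, a_2 = floor((29 + 27)/17) = 3.
  m_3 = 17*3 - 27 = 24, d_3 = (848 - 24^2)/17 = 272/17 = 16, a_3 = floor((29 + 24)/16) = 3.
  m_4 = 16*3 - 24 = 24, d_4 = (848 - 24^2)/16 = 272/16 = 17, a_4 = floor((29 + 24)/17) = 3.
  m_5 = 17*3 - 24 = 27, d_5 = (848 - 27^2)/17 = 119/17 = 7, a_5 = floor((29 + 27)/7) = 8.
  m_6 = 7*8 - 27 = 29, d_6 = (848 - 29^2)/7 = 7/7 = 1, a_6 = floor((29 + 29)/1) = 58.
  m_7 = 1*58 - 29 = 29, d_7 = (848 - 29^2)/1 = 7/1 = 7: (m_7, d_7) = (m_1, d_1) = (29, 7), so from here the quotients repeat a_1, ..., a_6; the period length is 6.
So sqrt(848) = [29; (8, 3, 3, 3, 8, 58)] with period length k = 6.
k is even, so the fundamental solution of x^2 - 848y^2 = 1 is (p_{k-1}, q_{k-1}) = (p_5, q_5); compute convergents through index 5.
Convergents (p_i = a_i*p_{i-1} + p_{i-2}, q_i = a_i*q_{i-1} + q_{i-2} with p_{-2}=0, p_{-1}=1, q_{-2}=1, q_{-1}=0):
  i=0: a_0=29, p_0 = 29*1 + 0 = 29, q_0 = 29*0 + 1 = 1.
  i=1: a_1=8, p_1 = 8*29 + 1 = 233, q_1 = 8*1 + 0 = 8.
  i=2: a_2=3, p_2 = 3*233 + 29 = 728, q_2 = 3*8 + 1 = 25.
  i=3: a_3=3, p_3 = 3*728 + 233 = 2417, q_3 = 3*25 + 8 = 83.
  i=4: a_4=3, p_4 = 3*2417 + 728 = 7979, q_4 = 3*83 + 25 = 274.
  i=5: a_5=8, p_5 = 8*7979 + 2417 = 66249, q_5 = 8*274 + 83 = 2275.
Check: 66249^2 - 848*2275^2 = 4388930001 - 4388930000 = 1, so (x, y) = (66249, 2275) solves the equation, and by the theorem it is the least positive solution.

(x, y) = (66249, 2275)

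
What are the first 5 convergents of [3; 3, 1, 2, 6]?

Using the convergent recurrence p_i = a_i*p_{i-1} + p_{i-2}, q_i = a_i*q_{i-1} + q_{i-2} with p_{-2}=0, p_{-1}=1, q_{-2}=1, q_{-1}=0:
  i=0: a_0=3, p_0 = 3*1 + 0 = 3, q_0 = 3*0 + 1 = 1.
  i=1: a_1=3, p_1 = 3*3 + 1 = 10, q_1 = 3*1 + 0 = 3.
  i=2: a_2=1, p_2 = 1*10 + 3 = 13, q_2 = 1*3 + 1 = 4.
  i=3: a_3=2, p_3 = 2*13 + 10 = 36, q_3 = 2*4 + 3 = 11.
  i=4: a_4=6, p_4 = 6*36 + 13 = 229, q_4 = 6*11 + 4 = 70.

3/1, 10/3, 13/4, 36/11, 229/70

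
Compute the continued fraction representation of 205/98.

[2; 10, 1, 8]

Run the Euclidean algorithm on 205 and 98; the successive quotients are the partial quotients a_0, a_1, ... (each step inverts the fractional part left over by the previous one):
  205 = 2*98 + 9, so a_0 = 2.
  98 = 10*9 + 8, so a_1 = 10.
  9 = 1*8 + 1, so a_2 = 1.
  8 = 8*1 + 0, so a_3 = 8.
The remainder reaches 0 after 4 divisions, so the expansion has 4 partial quotients, read off in order.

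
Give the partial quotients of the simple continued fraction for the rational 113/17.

Run the Euclidean algorithm on 113 and 17; the successive quotients are the partial quotients a_0, a_1, ... (each step inverts the fractional part left over by the previous one):
  113 = 6*17 + 11, so a_0 = 6.
  17 = 1*11 + 6, so a_1 = 1.
  11 = 1*6 + 5, so a_2 = 1.
  6 = 1*5 + 1, so a_3 = 1.
  5 = 5*1 + 0, so a_4 = 5.
The remainder reaches 0 after 5 divisions, so the expansion has 5 partial quotients, read off in order.

[6; 1, 1, 1, 5]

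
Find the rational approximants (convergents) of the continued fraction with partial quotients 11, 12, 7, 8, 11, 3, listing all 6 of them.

Using the convergent recurrence p_i = a_i*p_{i-1} + p_{i-2}, q_i = a_i*q_{i-1} + q_{i-2} with p_{-2}=0, p_{-1}=1, q_{-2}=1, q_{-1}=0:
  i=0: a_0=11, p_0 = 11*1 + 0 = 11, q_0 = 11*0 + 1 = 1.
  i=1: a_1=12, p_1 = 12*11 + 1 = 133, q_1 = 12*1 + 0 = 12.
  i=2: a_2=7, p_2 = 7*133 + 11 = 942, q_2 = 7*12 + 1 = 85.
  i=3: a_3=8, p_3 = 8*942 + 133 = 7669, q_3 = 8*85 + 12 = 692.
  i=4: a_4=11, p_4 = 11*7669 + 942 = 85301, q_4 = 11*692 + 85 = 7697.
  i=5: a_5=3, p_5 = 3*85301 + 7669 = 263572, q_5 = 3*7697 + 692 = 23783.

11/1, 133/12, 942/85, 7669/692, 85301/7697, 263572/23783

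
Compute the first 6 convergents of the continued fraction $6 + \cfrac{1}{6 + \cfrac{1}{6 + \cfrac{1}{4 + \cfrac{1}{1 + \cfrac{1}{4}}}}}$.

6/1, 37/6, 228/37, 949/154, 1177/191, 5657/918

Using the convergent recurrence p_i = a_i*p_{i-1} + p_{i-2}, q_i = a_i*q_{i-1} + q_{i-2} with p_{-2}=0, p_{-1}=1, q_{-2}=1, q_{-1}=0:
  i=0: a_0=6, p_0 = 6*1 + 0 = 6, q_0 = 6*0 + 1 = 1.
  i=1: a_1=6, p_1 = 6*6 + 1 = 37, q_1 = 6*1 + 0 = 6.
  i=2: a_2=6, p_2 = 6*37 + 6 = 228, q_2 = 6*6 + 1 = 37.
  i=3: a_3=4, p_3 = 4*228 + 37 = 949, q_3 = 4*37 + 6 = 154.
  i=4: a_4=1, p_4 = 1*949 + 228 = 1177, q_4 = 1*154 + 37 = 191.
  i=5: a_5=4, p_5 = 4*1177 + 949 = 5657, q_5 = 4*191 + 154 = 918.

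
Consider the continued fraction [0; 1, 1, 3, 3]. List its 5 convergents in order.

0/1, 1/1, 1/2, 4/7, 13/23

Using the convergent recurrence p_i = a_i*p_{i-1} + p_{i-2}, q_i = a_i*q_{i-1} + q_{i-2} with p_{-2}=0, p_{-1}=1, q_{-2}=1, q_{-1}=0:
  i=0: a_0=0, p_0 = 0*1 + 0 = 0, q_0 = 0*0 + 1 = 1.
  i=1: a_1=1, p_1 = 1*0 + 1 = 1, q_1 = 1*1 + 0 = 1.
  i=2: a_2=1, p_2 = 1*1 + 0 = 1, q_2 = 1*1 + 1 = 2.
  i=3: a_3=3, p_3 = 3*1 + 1 = 4, q_3 = 3*2 + 1 = 7.
  i=4: a_4=3, p_4 = 3*4 + 1 = 13, q_4 = 3*7 + 2 = 23.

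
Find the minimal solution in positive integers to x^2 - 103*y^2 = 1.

First expand sqrt(103) as a continued fraction. With x_i = (sqrt(103) + m_i)/d_i and (m_0, d_0) = (0, 1): a_0 = floor(sqrt(103)) = 10, since 10^2 = 100 <= 103 < 121 = 11^2.
Iterate m_{i+1} = d_i*a_i - m_i, d_{i+1} = (103 - m_{i+1}^2)/d_i, a_{i+1} = floor((a_0 + m_{i+1})/d_{i+1}):
  m_1 = 1*10 - 0 = 10, d_1 = (103 - 10^2)/1 = 3/1 = 3, a_1 = floor((10 + 10)/3) = 6.
  m_2 = 3*6 - 10 = 8, d_2 = (103 - 8^2)/3 = 39/3 = 13, a_2 = floor((10 + 8)/13) = 1.
  m_3 = 13*1 - 8 = 5, d_3 = (103 - 5^2)/13 = 78/13 = 6, a_3 = floor((10 + 5)/6) = 2.
  m_4 = 6*2 - 5 = 7, d_4 = (103 - 7^2)/6 = 54/6 = 9, a_4 = floor((10 + 7)/9) = 1.
  m_5 = 9*1 - 7 = 2, d_5 = (103 - 2^2)/9 = 99/9 = 11, a_5 = floor((10 + 2)/11) = 1.
  m_6 = 11*1 - 2 = 9, d_6 = (103 - 9^2)/11 = 22/11 = 2, a_6 = floor((10 + 9)/2) = 9.
  m_7 = 2*9 - 9 = 9, d_7 = (103 - 9^2)/2 = 22/2 = 11, a_7 = floor((10 + 9)/11) = 1.
  m_8 = 11*1 - 9 = 2, d_8 = (103 - 2^2)/11 = 99/11 = 9, a_8 = floor((10 + 2)/9) = 1.
  m_9 = 9*1 - 2 = 7, d_9 = (103 - 7^2)/9 = 54/9 = 6, a_9 = floor((10 + 7)/6) = 2.
  m_10 = 6*2 - 7 = 5, d_10 = (103 - 5^2)/6 = 78/6 = 13, a_10 = floor((10 + 5)/13) = 1.
  m_11 = 13*1 - 5 = 8, d_11 = (103 - 8^2)/13 = 39/13 = 3, a_11 = floor((10 + 8)/3) = 6.
  m_12 = 3*6 - 8 = 10, d_12 = (103 - 10^2)/3 = 3/3 = 1, a_12 = floor((10 + 10)/1) = 20.
  m_13 = 1*20 - 10 = 10, d_13 = (103 - 10^2)/1 = 3/1 = 3: (m_13, d_13) = (m_1, d_1) = (10, 3), so from here the quotients repeat a_1, ..., a_12; the period length is 12.
So sqrt(103) = [10; (6, 1, 2, 1, 1, 9, 1, 1, 2, 1, 6, 20)] with period length k = 12.
k is even, so the fundamental solution of x^2 - 103y^2 = 1 is (p_{k-1}, q_{k-1}) = (p_11, q_11); compute convergents through index 11.
Convergents (p_i = a_i*p_{i-1} + p_{i-2}, q_i = a_i*q_{i-1} + q_{i-2} with p_{-2}=0, p_{-1}=1, q_{-2}=1, q_{-1}=0):
  i=0: a_0=10, p_0 = 10*1 + 0 = 10, q_0 = 10*0 + 1 = 1.
  i=1: a_1=6, p_1 = 6*10 + 1 = 61, q_1 = 6*1 + 0 = 6.
  i=2: a_2=1, p_2 = 1*61 + 10 = 71, q_2 = 1*6 + 1 = 7.
  i=3: a_3=2, p_3 = 2*71 + 61 = 203, q_3 = 2*7 + 6 = 20.
  i=4: a_4=1, p_4 = 1*203 + 71 = 274, q_4 = 1*20 + 7 = 27.
  i=5: a_5=1, p_5 = 1*274 + 203 = 477, q_5 = 1*27 + 20 = 47.
  i=6: a_6=9, p_6 = 9*477 + 274 = 4567, q_6 = 9*47 + 27 = 450.
  i=7: a_7=1, p_7 = 1*4567 + 477 = 5044, q_7 = 1*450 + 47 = 497.
  i=8: a_8=1, p_8 = 1*5044 + 4567 = 9611, q_8 = 1*497 + 450 = 947.
  i=9: a_9=2, p_9 = 2*9611 + 5044 = 24266, q_9 = 2*947 + 497 = 2391.
  i=10: a_10=1, p_10 = 1*24266 + 9611 = 33877, q_10 = 1*2391 + 947 = 3338.
  i=11: a_11=6, p_11 = 6*33877 + 24266 = 227528, q_11 = 6*3338 + 2391 = 22419.
Check: 227528^2 - 103*22419^2 = 51768990784 - 51768990783 = 1, so (x, y) = (227528, 22419) solves the equation, and by the theorem it is the least positive solution.

(x, y) = (227528, 22419)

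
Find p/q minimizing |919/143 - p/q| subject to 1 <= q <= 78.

Expand x = 919/143 as a continued fraction with the Euclidean algorithm:
  919 = 6*143 + 61, so a_0 = 6.
  143 = 2*61 + 21, so a_1 = 2.
  61 = 2*21 + 19, so a_2 = 2.
  21 = 1*19 + 2, so a_3 = 1.
  19 = 9*2 + 1, so a_4 = 9.
  2 = 2*1 + 0, so a_5 = 2.
so x = [6; 2, 2, 1, 9, 2].
Convergents (p_i = a_i*p_{i-1} + p_{i-2}, q_i = a_i*q_{i-1} + q_{i-2} with p_{-2}=0, p_{-1}=1, q_{-2}=1, q_{-1}=0), until the denominator exceeds 78:
  i=0: a_0=6, p_0 = 6*1 + 0 = 6, q_0 = 6*0 + 1 = 1.
  i=1: a_1=2, p_1 = 2*6 + 1 = 13, q_1 = 2*1 + 0 = 2.
  i=2: a_2=2, p_2 = 2*13 + 6 = 32, q_2 = 2*2 + 1 = 5.
  i=3: a_3=1, p_3 = 1*32 + 13 = 45, q_3 = 1*5 + 2 = 7.
  i=4: a_4=9, p_4 = 9*45 + 32 = 437, q_4 = 9*7 + 5 = 68.
  i=5: a_5=2, p_5 = 2*437 + 45 = 919, q_5 = 2*68 + 7 = 143.
q_5 = 143 > 78, so the last convergent with denominator <= 78 is p_4/q_4 = 437/68.
The closest fraction with denominator <= 78 is either p_4/q_4 or the intermediate fraction (k*p_4 + p_3)/(k*q_4 + q_3) with the largest k >= 1 whose denominator stays <= 78; these approach x as k grows, and every other convergent or intermediate fraction in range is farther away.
Largest k: floor((78 - q_3)/q_4) = floor((78 - 7)/68) = 1.
That gives (1*437 + 45)/(1*68 + 7) = 482/75.
Compare the errors: |x - 437/68| = |919*68 - 437*143|/(143*68) = 1/9724, and |x - 482/75| = |919*75 - 482*143|/(143*75) = 1/10725.
Cross-multiplying, 1*9724 = 9724 < 10725 = 1*10725, so 1/10725 is smaller: the intermediate fraction 482/75 is closer to x than 437/68.

482/75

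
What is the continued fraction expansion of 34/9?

[3; 1, 3, 2]

Run the Euclidean algorithm on 34 and 9; the successive quotients are the partial quotients a_0, a_1, ... (each step inverts the fractional part left over by the previous one):
  34 = 3*9 + 7, so a_0 = 3.
  9 = 1*7 + 2, so a_1 = 1.
  7 = 3*2 + 1, so a_2 = 3.
  2 = 2*1 + 0, so a_3 = 2.
The remainder reaches 0 after 4 divisions, so the expansion has 4 partial quotients, read off in order.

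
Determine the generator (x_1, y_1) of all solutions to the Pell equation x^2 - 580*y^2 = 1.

(x, y) = (289, 12)

First expand sqrt(580) as a continued fraction. With x_i = (sqrt(580) + m_i)/d_i and (m_0, d_0) = (0, 1): a_0 = floor(sqrt(580)) = 24, since 24^2 = 576 <= 580 < 625 = 25^2.
Iterate m_{i+1} = d_i*a_i - m_i, d_{i+1} = (580 - m_{i+1}^2)/d_i, a_{i+1} = floor((a_0 + m_{i+1})/d_{i+1}):
  m_1 = 1*24 - 0 = 24, d_1 = (580 - 24^2)/1 = 4/1 = 4, a_1 = floor((24 + 24)/4) = 12.
  m_2 = 4*12 - 24 = 24, d_2 = (580 - 24^2)/4 = 4/4 = 1, a_2 = floor((24 + 24)/1) = 48.
  m_3 = 1*48 - 24 = 24, d_3 = (580 - 24^2)/1 = 4/1 = 4: (m_3, d_3) = (m_1, d_1) = (24, 4), so from here the quotients repeat a_1, a_2; the period length is 2.
So sqrt(580) = [24; (12, 48)] with period length k = 2.
k is even, so the fundamental solution of x^2 - 580y^2 = 1 is (p_{k-1}, q_{k-1}) = (p_1, q_1); compute convergents through index 1.
Convergents (p_i = a_i*p_{i-1} + p_{i-2}, q_i = a_i*q_{i-1} + q_{i-2} with p_{-2}=0, p_{-1}=1, q_{-2}=1, q_{-1}=0):
  i=0: a_0=24, p_0 = 24*1 + 0 = 24, q_0 = 24*0 + 1 = 1.
  i=1: a_1=12, p_1 = 12*24 + 1 = 289, q_1 = 12*1 + 0 = 12.
Check: 289^2 - 580*12^2 = 83521 - 83520 = 1, so (x, y) = (289, 12) solves the equation, and by the theorem it is the least positive solution.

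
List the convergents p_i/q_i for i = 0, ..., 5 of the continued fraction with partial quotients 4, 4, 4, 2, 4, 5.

4/1, 17/4, 72/17, 161/38, 716/169, 3741/883

Using the convergent recurrence p_i = a_i*p_{i-1} + p_{i-2}, q_i = a_i*q_{i-1} + q_{i-2} with p_{-2}=0, p_{-1}=1, q_{-2}=1, q_{-1}=0:
  i=0: a_0=4, p_0 = 4*1 + 0 = 4, q_0 = 4*0 + 1 = 1.
  i=1: a_1=4, p_1 = 4*4 + 1 = 17, q_1 = 4*1 + 0 = 4.
  i=2: a_2=4, p_2 = 4*17 + 4 = 72, q_2 = 4*4 + 1 = 17.
  i=3: a_3=2, p_3 = 2*72 + 17 = 161, q_3 = 2*17 + 4 = 38.
  i=4: a_4=4, p_4 = 4*161 + 72 = 716, q_4 = 4*38 + 17 = 169.
  i=5: a_5=5, p_5 = 5*716 + 161 = 3741, q_5 = 5*169 + 38 = 883.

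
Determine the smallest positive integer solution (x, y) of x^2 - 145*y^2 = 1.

(x, y) = (289, 24)

First expand sqrt(145) as a continued fraction. With x_i = (sqrt(145) + m_i)/d_i and (m_0, d_0) = (0, 1): a_0 = floor(sqrt(145)) = 12, since 12^2 = 144 <= 145 < 169 = 13^2.
Iterate m_{i+1} = d_i*a_i - m_i, d_{i+1} = (145 - m_{i+1}^2)/d_i, a_{i+1} = floor((a_0 + m_{i+1})/d_{i+1}):
  m_1 = 1*12 - 0 = 12, d_1 = (145 - 12^2)/1 = 1/1 = 1, a_1 = floor((12 + 12)/1) = 24.
  m_2 = 1*24 - 12 = 12, d_2 = (145 - 12^2)/1 = 1/1 = 1: (m_2, d_2) = (m_1, d_1) = (12, 1), so from here the quotient a_1 repeats; the period length is 1.
So sqrt(145) = [12; (24)] with period length k = 1.
k is odd, so (p_{k-1}, q_{k-1}) only solves x^2 - 145y^2 = -1 and the fundamental solution of x^2 - 145y^2 = 1 is (p_{2k-1}, q_{2k-1}) = (p_1, q_1); compute convergents through index 1, running through the period twice.
Convergents (p_i = a_i*p_{i-1} + p_{i-2}, q_i = a_i*q_{i-1} + q_{i-2} with p_{-2}=0, p_{-1}=1, q_{-2}=1, q_{-1}=0):
  i=0: a_0=12, p_0 = 12*1 + 0 = 12, q_0 = 12*0 + 1 = 1.
  i=1: a_1=24, p_1 = 24*12 + 1 = 289, q_1 = 24*1 + 0 = 24.
Indeed p_0^2 - 145*q_0^2 = 144 - 145 = -1, not +1.
Check: 289^2 - 145*24^2 = 83521 - 83520 = 1, so (x, y) = (289, 24) solves the equation, and by the theorem it is the least positive solution.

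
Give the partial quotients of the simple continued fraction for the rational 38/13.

[2; 1, 12]

Run the Euclidean algorithm on 38 and 13; the successive quotients are the partial quotients a_0, a_1, ... (each step inverts the fractional part left over by the previous one):
  38 = 2*13 + 12, so a_0 = 2.
  13 = 1*12 + 1, so a_1 = 1.
  12 = 12*1 + 0, so a_2 = 12.
The remainder reaches 0 after 3 divisions, so the expansion has 3 partial quotients, read off in order.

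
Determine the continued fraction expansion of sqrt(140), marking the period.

[11; (1, 4, 1, 22)]

Write x_i = (sqrt(140) + m_i)/d_i with (m_0, d_0) = (0, 1). a_0 = floor(sqrt(140)) = 11, since 11^2 = 121 <= 140 < 144 = 12^2.
Iterate m_{i+1} = d_i*a_i - m_i, d_{i+1} = (140 - m_{i+1}^2)/d_i, a_{i+1} = floor((a_0 + m_{i+1})/d_{i+1}):
  m_1 = 1*11 - 0 = 11, d_1 = (140 - 11^2)/1 = 19/1 = 19, a_1 = floor((11 + 11)/19) = 1.
  m_2 = 19*1 - 11 = 8, d_2 = (140 - 8^2)/19 = 76/19 = 4, a_2 = floor((11 + 8)/4) = 4.
  m_3 = 4*4 - 8 = 8, d_3 = (140 - 8^2)/4 = 76/4 = 19, a_3 = floor((11 + 8)/19) = 1.
  m_4 = 19*1 - 8 = 11, d_4 = (140 - 11^2)/19 = 19/19 = 1, a_4 = floor((11 + 11)/1) = 22.
  m_5 = 1*22 - 11 = 11, d_5 = (140 - 11^2)/1 = 19/1 = 19: (m_5, d_5) = (m_1, d_1) = (11, 19), so from here the quotients repeat a_1, ..., a_4; the period length is 4.
Hence the expansion of sqrt(140) is a_0 = 11 followed by the repeating block 1, 4, 1, 22 (period 4).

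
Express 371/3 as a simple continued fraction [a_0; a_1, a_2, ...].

[123; 1, 2]

Run the Euclidean algorithm on 371 and 3; the successive quotients are the partial quotients a_0, a_1, ... (each step inverts the fractional part left over by the previous one):
  371 = 123*3 + 2, so a_0 = 123.
  3 = 1*2 + 1, so a_1 = 1.
  2 = 2*1 + 0, so a_2 = 2.
The remainder reaches 0 after 3 divisions, so the expansion has 3 partial quotients, read off in order.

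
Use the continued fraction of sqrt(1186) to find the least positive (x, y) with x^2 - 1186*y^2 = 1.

(x, y) = (6320195, 183522)

First expand sqrt(1186) as a continued fraction. With x_i = (sqrt(1186) + m_i)/d_i and (m_0, d_0) = (0, 1): a_0 = floor(sqrt(1186)) = 34, since 34^2 = 1156 <= 1186 < 1225 = 35^2.
Iterate m_{i+1} = d_i*a_i - m_i, d_{i+1} = (1186 - m_{i+1}^2)/d_i, a_{i+1} = floor((a_0 + m_{i+1})/d_{i+1}):
  m_1 = 1*34 - 0 = 34, d_1 = (1186 - 34^2)/1 = 30/1 = 30, a_1 = floor((34 + 34)/30) = 2.
  m_2 = 30*2 - 34 = 26, d_2 = (1186 - 26^2)/30 = 510/30 = 17, a_2 = floor((34 + 26)/17) = 3.
  m_3 = 17*3 - 26 = 25, d_3 = (1186 - 25^2)/17 = 561/17 = 33, a_3 = floor((34 + 25)/33) = 1.
  m_4 = 33*1 - 25 = 8, d_4 = (1186 - 8^2)/33 = 1122/33 = 34, a_4 = floor((34 + 8)/34) = 1.
  m_5 = 34*1 - 8 = 26, d_5 = (1186 - 26^2)/34 = 510/34 = 15, a_5 = floor((34 + 26)/15) = 4.
  m_6 = 15*4 - 26 = 34, d_6 = (1186 - 34^2)/15 = 30/15 = 2, a_6 = floor((34 + 34)/2) = 34.
  m_7 = 2*34 - 34 = 34, d_7 = (1186 - 34^2)/2 = 30/2 = 15, a_7 = floor((34 + 34)/15) = 4.
  m_8 = 15*4 - 34 = 26, d_8 = (1186 - 26^2)/15 = 510/15 = 34, a_8 = floor((34 + 26)/34) = 1.
  m_9 = 34*1 - 26 = 8, d_9 = (1186 - 8^2)/34 = 1122/34 = 33, a_9 = floor((34 + 8)/33) = 1.
  m_10 = 33*1 - 8 = 25, d_10 = (1186 - 25^2)/33 = 561/33 = 17, a_10 = floor((34 + 25)/17) = 3.
  m_11 = 17*3 - 25 = 26, d_11 = (1186 - 26^2)/17 = 510/17 = 30, a_11 = floor((34 + 26)/30) = 2.
  m_12 = 30*2 - 26 = 34, d_12 = (1186 - 34^2)/30 = 30/30 = 1, a_12 = floor((34 + 34)/1) = 68.
  m_13 = 1*68 - 34 = 34, d_13 = (1186 - 34^2)/1 = 30/1 = 30: (m_13, d_13) = (m_1, d_1) = (34, 30), so from here the quotients repeat a_1, ..., a_12; the period length is 12.
So sqrt(1186) = [34; (2, 3, 1, 1, 4, 34, 4, 1, 1, 3, 2, 68)] with period length k = 12.
k is even, so the fundamental solution of x^2 - 1186y^2 = 1 is (p_{k-1}, q_{k-1}) = (p_11, q_11); compute convergents through index 11.
Convergents (p_i = a_i*p_{i-1} + p_{i-2}, q_i = a_i*q_{i-1} + q_{i-2} with p_{-2}=0, p_{-1}=1, q_{-2}=1, q_{-1}=0):
  i=0: a_0=34, p_0 = 34*1 + 0 = 34, q_0 = 34*0 + 1 = 1.
  i=1: a_1=2, p_1 = 2*34 + 1 = 69, q_1 = 2*1 + 0 = 2.
  i=2: a_2=3, p_2 = 3*69 + 34 = 241, q_2 = 3*2 + 1 = 7.
  i=3: a_3=1, p_3 = 1*241 + 69 = 310, q_3 = 1*7 + 2 = 9.
  i=4: a_4=1, p_4 = 1*310 + 241 = 551, q_4 = 1*9 + 7 = 16.
  i=5: a_5=4, p_5 = 4*551 + 310 = 2514, q_5 = 4*16 + 9 = 73.
  i=6: a_6=34, p_6 = 34*2514 + 551 = 86027, q_6 = 34*73 + 16 = 2498.
  i=7: a_7=4, p_7 = 4*86027 + 2514 = 346622, q_7 = 4*2498 + 73 = 10065.
  i=8: a_8=1, p_8 = 1*346622 + 86027 = 432649, q_8 = 1*10065 + 2498 = 12563.
  i=9: a_9=1, p_9 = 1*432649 + 346622 = 779271, q_9 = 1*12563 + 10065 = 22628.
  i=10: a_10=3, p_10 = 3*779271 + 432649 = 2770462, q_10 = 3*22628 + 12563 = 80447.
  i=11: a_11=2, p_11 = 2*2770462 + 779271 = 6320195, q_11 = 2*80447 + 22628 = 183522.
Check: 6320195^2 - 1186*183522^2 = 39944864838025 - 39944864838024 = 1, so (x, y) = (6320195, 183522) solves the equation, and by the theorem it is the least positive solution.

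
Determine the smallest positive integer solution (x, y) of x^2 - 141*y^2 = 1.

(x, y) = (95, 8)

First expand sqrt(141) as a continued fraction. With x_i = (sqrt(141) + m_i)/d_i and (m_0, d_0) = (0, 1): a_0 = floor(sqrt(141)) = 11, since 11^2 = 121 <= 141 < 144 = 12^2.
Iterate m_{i+1} = d_i*a_i - m_i, d_{i+1} = (141 - m_{i+1}^2)/d_i, a_{i+1} = floor((a_0 + m_{i+1})/d_{i+1}):
  m_1 = 1*11 - 0 = 11, d_1 = (141 - 11^2)/1 = 20/1 = 20, a_1 = floor((11 + 11)/20) = 1.
  m_2 = 20*1 - 11 = 9, d_2 = (141 - 9^2)/20 = 60/20 = 3, a_2 = floor((11 + 9)/3) = 6.
  m_3 = 3*6 - 9 = 9, d_3 = (141 - 9^2)/3 = 60/3 = 20, a_3 = floor((11 + 9)/20) = 1.
  m_4 = 20*1 - 9 = 11, d_4 = (141 - 11^2)/20 = 20/20 = 1, a_4 = floor((11 + 11)/1) = 22.
  m_5 = 1*22 - 11 = 11, d_5 = (141 - 11^2)/1 = 20/1 = 20: (m_5, d_5) = (m_1, d_1) = (11, 20), so from here the quotients repeat a_1, ..., a_4; the period length is 4.
So sqrt(141) = [11; (1, 6, 1, 22)] with period length k = 4.
k is even, so the fundamental solution of x^2 - 141y^2 = 1 is (p_{k-1}, q_{k-1}) = (p_3, q_3); compute convergents through index 3.
Convergents (p_i = a_i*p_{i-1} + p_{i-2}, q_i = a_i*q_{i-1} + q_{i-2} with p_{-2}=0, p_{-1}=1, q_{-2}=1, q_{-1}=0):
  i=0: a_0=11, p_0 = 11*1 + 0 = 11, q_0 = 11*0 + 1 = 1.
  i=1: a_1=1, p_1 = 1*11 + 1 = 12, q_1 = 1*1 + 0 = 1.
  i=2: a_2=6, p_2 = 6*12 + 11 = 83, q_2 = 6*1 + 1 = 7.
  i=3: a_3=1, p_3 = 1*83 + 12 = 95, q_3 = 1*7 + 1 = 8.
Check: 95^2 - 141*8^2 = 9025 - 9024 = 1, so (x, y) = (95, 8) solves the equation, and by the theorem it is the least positive solution.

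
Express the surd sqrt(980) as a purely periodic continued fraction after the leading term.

Write x_i = (sqrt(980) + m_i)/d_i with (m_0, d_0) = (0, 1). a_0 = floor(sqrt(980)) = 31, since 31^2 = 961 <= 980 < 1024 = 32^2.
Iterate m_{i+1} = d_i*a_i - m_i, d_{i+1} = (980 - m_{i+1}^2)/d_i, a_{i+1} = floor((a_0 + m_{i+1})/d_{i+1}):
  m_1 = 1*31 - 0 = 31, d_1 = (980 - 31^2)/1 = 19/1 = 19, a_1 = floor((31 + 31)/19) = 3.
  m_2 = 19*3 - 31 = 26, d_2 = (980 - 26^2)/19 = 304/19 = 16, a_2 = floor((31 + 26)/16) = 3.
  m_3 = 16*3 - 26 = 22, d_3 = (980 - 22^2)/16 = 496/16 = 31, a_3 = floor((31 + 22)/31) = 1.
  m_4 = 31*1 - 22 = 9, d_4 = (980 - 9^2)/31 = 899/31 = 29, a_4 = floor((31 + 9)/29) = 1.
  m_5 = 29*1 - 9 = 20, d_5 = (980 - 20^2)/29 = 580/29 = 20, a_5 = floor((31 + 20)/20) = 2.
  m_6 = 20*2 - 20 = 20, d_6 = (980 - 20^2)/20 = 580/20 = 29, a_6 = floor((31 + 20)/29) = 1.
  m_7 = 29*1 - 20 = 9, d_7 = (980 - 9^2)/29 = 899/29 = 31, a_7 = floor((31 + 9)/31) = 1.
  m_8 = 31*1 - 9 = 22, d_8 = (980 - 22^2)/31 = 496/31 = 16, a_8 = floor((31 + 22)/16) = 3.
  m_9 = 16*3 - 22 = 26, d_9 = (980 - 26^2)/16 = 304/16 = 19, a_9 = floor((31 + 26)/19) = 3.
  m_10 = 19*3 - 26 = 31, d_10 = (980 - 31^2)/19 = 19/19 = 1, a_10 = floor((31 + 31)/1) = 62.
  m_11 = 1*62 - 31 = 31, d_11 = (980 - 31^2)/1 = 19/1 = 19: (m_11, d_11) = (m_1, d_1) = (31, 19), so from here the quotients repeat a_1, ..., a_10; the period length is 10.
Hence the expansion of sqrt(980) is a_0 = 31 followed by the repeating block 3, 3, 1, 1, 2, 1, 1, 3, 3, 62 (period 10).

[31; (3, 3, 1, 1, 2, 1, 1, 3, 3, 62)]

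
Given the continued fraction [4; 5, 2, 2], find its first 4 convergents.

Using the convergent recurrence p_i = a_i*p_{i-1} + p_{i-2}, q_i = a_i*q_{i-1} + q_{i-2} with p_{-2}=0, p_{-1}=1, q_{-2}=1, q_{-1}=0:
  i=0: a_0=4, p_0 = 4*1 + 0 = 4, q_0 = 4*0 + 1 = 1.
  i=1: a_1=5, p_1 = 5*4 + 1 = 21, q_1 = 5*1 + 0 = 5.
  i=2: a_2=2, p_2 = 2*21 + 4 = 46, q_2 = 2*5 + 1 = 11.
  i=3: a_3=2, p_3 = 2*46 + 21 = 113, q_3 = 2*11 + 5 = 27.

4/1, 21/5, 46/11, 113/27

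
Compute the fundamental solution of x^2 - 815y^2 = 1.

First expand sqrt(815) as a continued fraction. With x_i = (sqrt(815) + m_i)/d_i and (m_0, d_0) = (0, 1): a_0 = floor(sqrt(815)) = 28, since 28^2 = 784 <= 815 < 841 = 29^2.
Iterate m_{i+1} = d_i*a_i - m_i, d_{i+1} = (815 - m_{i+1}^2)/d_i, a_{i+1} = floor((a_0 + m_{i+1})/d_{i+1}):
  m_1 = 1*28 - 0 = 28, d_1 = (815 - 28^2)/1 = 31/1 = 31, a_1 = floor((28 + 28)/31) = 1.
  m_2 = 31*1 - 28 = 3, d_2 = (815 - 3^2)/31 = 806/31 = 26, a_2 = floor((28 + 3)/26) = 1.
  m_3 = 26*1 - 3 = 23, d_3 = (815 - 23^2)/26 = 286/26 = 11, a_3 = floor((28 + 23)/11) = 4.
  m_4 = 11*4 - 23 = 21, d_4 = (815 - 21^2)/11 = 374/11 = 34, a_4 = floor((28 + 21)/34) = 1.
  m_5 = 34*1 - 21 = 13, d_5 = (815 - 13^2)/34 = 646/34 = 19, a_5 = floor((28 + 13)/19) = 2.
  m_6 = 19*2 - 13 = 25, d_6 = (815 - 25^2)/19 = 190/19 = 10, a_6 = floor((28 + 25)/10) = 5.
  m_7 = 10*5 - 25 = 25, d_7 = (815 - 25^2)/10 = 190/10 = 19, a_7 = floor((28 + 25)/19) = 2.
  m_8 = 19*2 - 25 = 13, d_8 = (815 - 13^2)/19 = 646/19 = 34, a_8 = floor((28 + 13)/34) = 1.
  m_9 = 34*1 - 13 = 21, d_9 = (815 - 21^2)/34 = 374/34 = 11, a_9 = floor((28 + 21)/11) = 4.
  m_10 = 11*4 - 21 = 23, d_10 = (815 - 23^2)/11 = 286/11 = 26, a_10 = floor((28 + 23)/26) = 1.
  m_11 = 26*1 - 23 = 3, d_11 = (815 - 3^2)/26 = 806/26 = 31, a_11 = floor((28 + 3)/31) = 1.
  m_12 = 31*1 - 3 = 28, d_12 = (815 - 28^2)/31 = 31/31 = 1, a_12 = floor((28 + 28)/1) = 56.
  m_13 = 1*56 - 28 = 28, d_13 = (815 - 28^2)/1 = 31/1 = 31: (m_13, d_13) = (m_1, d_1) = (28, 31), so from here the quotients repeat a_1, ..., a_12; the period length is 12.
So sqrt(815) = [28; (1, 1, 4, 1, 2, 5, 2, 1, 4, 1, 1, 56)] with period length k = 12.
k is even, so the fundamental solution of x^2 - 815y^2 = 1 is (p_{k-1}, q_{k-1}) = (p_11, q_11); compute convergents through index 11.
Convergents (p_i = a_i*p_{i-1} + p_{i-2}, q_i = a_i*q_{i-1} + q_{i-2} with p_{-2}=0, p_{-1}=1, q_{-2}=1, q_{-1}=0):
  i=0: a_0=28, p_0 = 28*1 + 0 = 28, q_0 = 28*0 + 1 = 1.
  i=1: a_1=1, p_1 = 1*28 + 1 = 29, q_1 = 1*1 + 0 = 1.
  i=2: a_2=1, p_2 = 1*29 + 28 = 57, q_2 = 1*1 + 1 = 2.
  i=3: a_3=4, p_3 = 4*57 + 29 = 257, q_3 = 4*2 + 1 = 9.
  i=4: a_4=1, p_4 = 1*257 + 57 = 314, q_4 = 1*9 + 2 = 11.
  i=5: a_5=2, p_5 = 2*314 + 257 = 885, q_5 = 2*11 + 9 = 31.
  i=6: a_6=5, p_6 = 5*885 + 314 = 4739, q_6 = 5*31 + 11 = 166.
  i=7: a_7=2, p_7 = 2*4739 + 885 = 10363, q_7 = 2*166 + 31 = 363.
  i=8: a_8=1, p_8 = 1*10363 + 4739 = 15102, q_8 = 1*363 + 166 = 529.
  i=9: a_9=4, p_9 = 4*15102 + 10363 = 70771, q_9 = 4*529 + 363 = 2479.
  i=10: a_10=1, p_10 = 1*70771 + 15102 = 85873, q_10 = 1*2479 + 529 = 3008.
  i=11: a_11=1, p_11 = 1*85873 + 70771 = 156644, q_11 = 1*3008 + 2479 = 5487.
Check: 156644^2 - 815*5487^2 = 24537342736 - 24537342735 = 1, so (x, y) = (156644, 5487) solves the equation, and by the theorem it is the least positive solution.

(x, y) = (156644, 5487)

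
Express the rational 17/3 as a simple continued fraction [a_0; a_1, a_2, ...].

Run the Euclidean algorithm on 17 and 3; the successive quotients are the partial quotients a_0, a_1, ... (each step inverts the fractional part left over by the previous one):
  17 = 5*3 + 2, so a_0 = 5.
  3 = 1*2 + 1, so a_1 = 1.
  2 = 2*1 + 0, so a_2 = 2.
The remainder reaches 0 after 3 divisions, so the expansion has 3 partial quotients, read off in order.

[5; 1, 2]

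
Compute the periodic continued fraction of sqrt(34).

[5; (1, 4, 1, 10)]

Write x_i = (sqrt(34) + m_i)/d_i with (m_0, d_0) = (0, 1). a_0 = floor(sqrt(34)) = 5, since 5^2 = 25 <= 34 < 36 = 6^2.
Iterate m_{i+1} = d_i*a_i - m_i, d_{i+1} = (34 - m_{i+1}^2)/d_i, a_{i+1} = floor((a_0 + m_{i+1})/d_{i+1}):
  m_1 = 1*5 - 0 = 5, d_1 = (34 - 5^2)/1 = 9/1 = 9, a_1 = floor((5 + 5)/9) = 1.
  m_2 = 9*1 - 5 = 4, d_2 = (34 - 4^2)/9 = 18/9 = 2, a_2 = floor((5 + 4)/2) = 4.
  m_3 = 2*4 - 4 = 4, d_3 = (34 - 4^2)/2 = 18/2 = 9, a_3 = floor((5 + 4)/9) = 1.
  m_4 = 9*1 - 4 = 5, d_4 = (34 - 5^2)/9 = 9/9 = 1, a_4 = floor((5 + 5)/1) = 10.
  m_5 = 1*10 - 5 = 5, d_5 = (34 - 5^2)/1 = 9/1 = 9: (m_5, d_5) = (m_1, d_1) = (5, 9), so from here the quotients repeat a_1, ..., a_4; the period length is 4.
Hence the expansion of sqrt(34) is a_0 = 5 followed by the repeating block 1, 4, 1, 10 (period 4).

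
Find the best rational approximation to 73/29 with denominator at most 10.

5/2

Expand x = 73/29 as a continued fraction with the Euclidean algorithm:
  73 = 2*29 + 15, so a_0 = 2.
  29 = 1*15 + 14, so a_1 = 1.
  15 = 1*14 + 1, so a_2 = 1.
  14 = 14*1 + 0, so a_3 = 14.
so x = [2; 1, 1, 14].
Convergents (p_i = a_i*p_{i-1} + p_{i-2}, q_i = a_i*q_{i-1} + q_{i-2} with p_{-2}=0, p_{-1}=1, q_{-2}=1, q_{-1}=0), until the denominator exceeds 10:
  i=0: a_0=2, p_0 = 2*1 + 0 = 2, q_0 = 2*0 + 1 = 1.
  i=1: a_1=1, p_1 = 1*2 + 1 = 3, q_1 = 1*1 + 0 = 1.
  i=2: a_2=1, p_2 = 1*3 + 2 = 5, q_2 = 1*1 + 1 = 2.
  i=3: a_3=14, p_3 = 14*5 + 3 = 73, q_3 = 14*2 + 1 = 29.
q_3 = 29 > 10, so the last convergent with denominator <= 10 is p_2/q_2 = 5/2.
The closest fraction with denominator <= 10 is either p_2/q_2 or the intermediate fraction (k*p_2 + p_1)/(k*q_2 + q_1) with the largest k >= 1 whose denominator stays <= 10; these approach x as k grows, and every other convergent or intermediate fraction in range is farther away.
Largest k: floor((10 - q_1)/q_2) = floor((10 - 1)/2) = 4.
That gives (4*5 + 3)/(4*2 + 1) = 23/9.
Compare the errors: |x - 5/2| = |73*2 - 5*29|/(29*2) = 1/58, and |x - 23/9| = |73*9 - 23*29|/(29*9) = 10/261.
Cross-multiplying, 1*261 = 261 < 580 = 10*58, so 1/58 is smaller: the convergent 5/2 is closer to x than 23/9.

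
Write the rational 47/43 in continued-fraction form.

[1; 10, 1, 3]

Run the Euclidean algorithm on 47 and 43; the successive quotients are the partial quotients a_0, a_1, ... (each step inverts the fractional part left over by the previous one):
  47 = 1*43 + 4, so a_0 = 1.
  43 = 10*4 + 3, so a_1 = 10.
  4 = 1*3 + 1, so a_2 = 1.
  3 = 3*1 + 0, so a_3 = 3.
The remainder reaches 0 after 4 divisions, so the expansion has 4 partial quotients, read off in order.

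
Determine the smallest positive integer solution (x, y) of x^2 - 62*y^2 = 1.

(x, y) = (63, 8)

First expand sqrt(62) as a continued fraction. With x_i = (sqrt(62) + m_i)/d_i and (m_0, d_0) = (0, 1): a_0 = floor(sqrt(62)) = 7, since 7^2 = 49 <= 62 < 64 = 8^2.
Iterate m_{i+1} = d_i*a_i - m_i, d_{i+1} = (62 - m_{i+1}^2)/d_i, a_{i+1} = floor((a_0 + m_{i+1})/d_{i+1}):
  m_1 = 1*7 - 0 = 7, d_1 = (62 - 7^2)/1 = 13/1 = 13, a_1 = floor((7 + 7)/13) = 1.
  m_2 = 13*1 - 7 = 6, d_2 = (62 - 6^2)/13 = 26/13 = 2, a_2 = floor((7 + 6)/2) = 6.
  m_3 = 2*6 - 6 = 6, d_3 = (62 - 6^2)/2 = 26/2 = 13, a_3 = floor((7 + 6)/13) = 1.
  m_4 = 13*1 - 6 = 7, d_4 = (62 - 7^2)/13 = 13/13 = 1, a_4 = floor((7 + 7)/1) = 14.
  m_5 = 1*14 - 7 = 7, d_5 = (62 - 7^2)/1 = 13/1 = 13: (m_5, d_5) = (m_1, d_1) = (7, 13), so from here the quotients repeat a_1, ..., a_4; the period length is 4.
So sqrt(62) = [7; (1, 6, 1, 14)] with period length k = 4.
k is even, so the fundamental solution of x^2 - 62y^2 = 1 is (p_{k-1}, q_{k-1}) = (p_3, q_3); compute convergents through index 3.
Convergents (p_i = a_i*p_{i-1} + p_{i-2}, q_i = a_i*q_{i-1} + q_{i-2} with p_{-2}=0, p_{-1}=1, q_{-2}=1, q_{-1}=0):
  i=0: a_0=7, p_0 = 7*1 + 0 = 7, q_0 = 7*0 + 1 = 1.
  i=1: a_1=1, p_1 = 1*7 + 1 = 8, q_1 = 1*1 + 0 = 1.
  i=2: a_2=6, p_2 = 6*8 + 7 = 55, q_2 = 6*1 + 1 = 7.
  i=3: a_3=1, p_3 = 1*55 + 8 = 63, q_3 = 1*7 + 1 = 8.
Check: 63^2 - 62*8^2 = 3969 - 3968 = 1, so (x, y) = (63, 8) solves the equation, and by the theorem it is the least positive solution.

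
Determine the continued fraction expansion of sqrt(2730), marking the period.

Write x_i = (sqrt(2730) + m_i)/d_i with (m_0, d_0) = (0, 1). a_0 = floor(sqrt(2730)) = 52, since 52^2 = 2704 <= 2730 < 2809 = 53^2.
Iterate m_{i+1} = d_i*a_i - m_i, d_{i+1} = (2730 - m_{i+1}^2)/d_i, a_{i+1} = floor((a_0 + m_{i+1})/d_{i+1}):
  m_1 = 1*52 - 0 = 52, d_1 = (2730 - 52^2)/1 = 26/1 = 26, a_1 = floor((52 + 52)/26) = 4.
  m_2 = 26*4 - 52 = 52, d_2 = (2730 - 52^2)/26 = 26/26 = 1, a_2 = floor((52 + 52)/1) = 104.
  m_3 = 1*104 - 52 = 52, d_3 = (2730 - 52^2)/1 = 26/1 = 26: (m_3, d_3) = (m_1, d_1) = (52, 26), so from here the quotients repeat a_1, a_2; the period length is 2.
Hence the expansion of sqrt(2730) is a_0 = 52 followed by the repeating block 4, 104 (period 2).

[52; (4, 104)]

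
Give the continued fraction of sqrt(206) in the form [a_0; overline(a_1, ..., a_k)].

[14; overline(2, 1, 5, 14, 5, 1, 2, 28)]

Write x_i = (sqrt(206) + m_i)/d_i with (m_0, d_0) = (0, 1). a_0 = floor(sqrt(206)) = 14, since 14^2 = 196 <= 206 < 225 = 15^2.
Iterate m_{i+1} = d_i*a_i - m_i, d_{i+1} = (206 - m_{i+1}^2)/d_i, a_{i+1} = floor((a_0 + m_{i+1})/d_{i+1}):
  m_1 = 1*14 - 0 = 14, d_1 = (206 - 14^2)/1 = 10/1 = 10, a_1 = floor((14 + 14)/10) = 2.
  m_2 = 10*2 - 14 = 6, d_2 = (206 - 6^2)/10 = 170/10 = 17, a_2 = floor((14 + 6)/17) = 1.
  m_3 = 17*1 - 6 = 11, d_3 = (206 - 11^2)/17 = 85/17 = 5, a_3 = floor((14 + 11)/5) = 5.
  m_4 = 5*5 - 11 = 14, d_4 = (206 - 14^2)/5 = 10/5 = 2, a_4 = floor((14 + 14)/2) = 14.
  m_5 = 2*14 - 14 = 14, d_5 = (206 - 14^2)/2 = 10/2 = 5, a_5 = floor((14 + 14)/5) = 5.
  m_6 = 5*5 - 14 = 11, d_6 = (206 - 11^2)/5 = 85/5 = 17, a_6 = floor((14 + 11)/17) = 1.
  m_7 = 17*1 - 11 = 6, d_7 = (206 - 6^2)/17 = 170/17 = 10, a_7 = floor((14 + 6)/10) = 2.
  m_8 = 10*2 - 6 = 14, d_8 = (206 - 14^2)/10 = 10/10 = 1, a_8 = floor((14 + 14)/1) = 28.
  m_9 = 1*28 - 14 = 14, d_9 = (206 - 14^2)/1 = 10/1 = 10: (m_9, d_9) = (m_1, d_1) = (14, 10), so from here the quotients repeat a_1, ..., a_8; the period length is 8.
Hence the expansion of sqrt(206) is a_0 = 14 followed by the repeating block 2, 1, 5, 14, 5, 1, 2, 28 (period 8).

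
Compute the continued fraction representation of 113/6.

Run the Euclidean algorithm on 113 and 6; the successive quotients are the partial quotients a_0, a_1, ... (each step inverts the fractional part left over by the previous one):
  113 = 18*6 + 5, so a_0 = 18.
  6 = 1*5 + 1, so a_1 = 1.
  5 = 5*1 + 0, so a_2 = 5.
The remainder reaches 0 after 3 divisions, so the expansion has 3 partial quotients, read off in order.

[18; 1, 5]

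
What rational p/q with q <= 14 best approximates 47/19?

Expand x = 47/19 as a continued fraction with the Euclidean algorithm:
  47 = 2*19 + 9, so a_0 = 2.
  19 = 2*9 + 1, so a_1 = 2.
  9 = 9*1 + 0, so a_2 = 9.
so x = [2; 2, 9].
Convergents (p_i = a_i*p_{i-1} + p_{i-2}, q_i = a_i*q_{i-1} + q_{i-2} with p_{-2}=0, p_{-1}=1, q_{-2}=1, q_{-1}=0), until the denominator exceeds 14:
  i=0: a_0=2, p_0 = 2*1 + 0 = 2, q_0 = 2*0 + 1 = 1.
  i=1: a_1=2, p_1 = 2*2 + 1 = 5, q_1 = 2*1 + 0 = 2.
  i=2: a_2=9, p_2 = 9*5 + 2 = 47, q_2 = 9*2 + 1 = 19.
q_2 = 19 > 14, so the last convergent with denominator <= 14 is p_1/q_1 = 5/2.
The closest fraction with denominator <= 14 is either p_1/q_1 or the intermediate fraction (k*p_1 + p_0)/(k*q_1 + q_0) with the largest k >= 1 whose denominator stays <= 14; these approach x as k grows, and every other convergent or intermediate fraction in range is farther away.
Largest k: floor((14 - q_0)/q_1) = floor((14 - 1)/2) = 6.
That gives (6*5 + 2)/(6*2 + 1) = 32/13.
Compare the errors: |x - 5/2| = |47*2 - 5*19|/(19*2) = 1/38, and |x - 32/13| = |47*13 - 32*19|/(19*13) = 3/247.
Cross-multiplying, 3*38 = 114 < 247 = 1*247, so 3/247 is smaller: the intermediate fraction 32/13 is closer to x than 5/2.

32/13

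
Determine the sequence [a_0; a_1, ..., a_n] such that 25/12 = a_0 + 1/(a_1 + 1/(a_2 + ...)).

Run the Euclidean algorithm on 25 and 12; the successive quotients are the partial quotients a_0, a_1, ... (each step inverts the fractional part left over by the previous one):
  25 = 2*12 + 1, so a_0 = 2.
  12 = 12*1 + 0, so a_1 = 12.
The remainder reaches 0 after 2 divisions, so the expansion has 2 partial quotients, read off in order.

[2; 12]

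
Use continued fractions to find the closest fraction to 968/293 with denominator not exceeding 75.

185/56

Expand x = 968/293 as a continued fraction with the Euclidean algorithm:
  968 = 3*293 + 89, so a_0 = 3.
  293 = 3*89 + 26, so a_1 = 3.
  89 = 3*26 + 11, so a_2 = 3.
  26 = 2*11 + 4, so a_3 = 2.
  11 = 2*4 + 3, so a_4 = 2.
  4 = 1*3 + 1, so a_5 = 1.
  3 = 3*1 + 0, so a_6 = 3.
so x = [3; 3, 3, 2, 2, 1, 3].
Convergents (p_i = a_i*p_{i-1} + p_{i-2}, q_i = a_i*q_{i-1} + q_{i-2} with p_{-2}=0, p_{-1}=1, q_{-2}=1, q_{-1}=0), until the denominator exceeds 75:
  i=0: a_0=3, p_0 = 3*1 + 0 = 3, q_0 = 3*0 + 1 = 1.
  i=1: a_1=3, p_1 = 3*3 + 1 = 10, q_1 = 3*1 + 0 = 3.
  i=2: a_2=3, p_2 = 3*10 + 3 = 33, q_2 = 3*3 + 1 = 10.
  i=3: a_3=2, p_3 = 2*33 + 10 = 76, q_3 = 2*10 + 3 = 23.
  i=4: a_4=2, p_4 = 2*76 + 33 = 185, q_4 = 2*23 + 10 = 56.
  i=5: a_5=1, p_5 = 1*185 + 76 = 261, q_5 = 1*56 + 23 = 79.
q_5 = 79 > 75, so the last convergent with denominator <= 75 is p_4/q_4 = 185/56.
The closest fraction with denominator <= 75 is either p_4/q_4 or the intermediate fraction (k*p_4 + p_3)/(k*q_4 + q_3) with the largest k >= 1 whose denominator stays <= 75; these approach x as k grows, and every other convergent or intermediate fraction in range is farther away.
Largest k: floor((75 - q_3)/q_4) = floor((75 - 23)/56) = 0.
Since k = 0, no intermediate fraction beyond p_4/q_4 has denominator <= 75, so the convergent 185/56 is the closest (its error is |968*56 - 185*293|/(293*56) = 3/16408).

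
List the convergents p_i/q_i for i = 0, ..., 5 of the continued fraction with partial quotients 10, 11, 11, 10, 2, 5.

10/1, 111/11, 1231/122, 12421/1231, 26073/2584, 142786/14151

Using the convergent recurrence p_i = a_i*p_{i-1} + p_{i-2}, q_i = a_i*q_{i-1} + q_{i-2} with p_{-2}=0, p_{-1}=1, q_{-2}=1, q_{-1}=0:
  i=0: a_0=10, p_0 = 10*1 + 0 = 10, q_0 = 10*0 + 1 = 1.
  i=1: a_1=11, p_1 = 11*10 + 1 = 111, q_1 = 11*1 + 0 = 11.
  i=2: a_2=11, p_2 = 11*111 + 10 = 1231, q_2 = 11*11 + 1 = 122.
  i=3: a_3=10, p_3 = 10*1231 + 111 = 12421, q_3 = 10*122 + 11 = 1231.
  i=4: a_4=2, p_4 = 2*12421 + 1231 = 26073, q_4 = 2*1231 + 122 = 2584.
  i=5: a_5=5, p_5 = 5*26073 + 12421 = 142786, q_5 = 5*2584 + 1231 = 14151.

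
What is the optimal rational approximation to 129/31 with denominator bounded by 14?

25/6

Expand x = 129/31 as a continued fraction with the Euclidean algorithm:
  129 = 4*31 + 5, so a_0 = 4.
  31 = 6*5 + 1, so a_1 = 6.
  5 = 5*1 + 0, so a_2 = 5.
so x = [4; 6, 5].
Convergents (p_i = a_i*p_{i-1} + p_{i-2}, q_i = a_i*q_{i-1} + q_{i-2} with p_{-2}=0, p_{-1}=1, q_{-2}=1, q_{-1}=0), until the denominator exceeds 14:
  i=0: a_0=4, p_0 = 4*1 + 0 = 4, q_0 = 4*0 + 1 = 1.
  i=1: a_1=6, p_1 = 6*4 + 1 = 25, q_1 = 6*1 + 0 = 6.
  i=2: a_2=5, p_2 = 5*25 + 4 = 129, q_2 = 5*6 + 1 = 31.
q_2 = 31 > 14, so the last convergent with denominator <= 14 is p_1/q_1 = 25/6.
The closest fraction with denominator <= 14 is either p_1/q_1 or the intermediate fraction (k*p_1 + p_0)/(k*q_1 + q_0) with the largest k >= 1 whose denominator stays <= 14; these approach x as k grows, and every other convergent or intermediate fraction in range is farther away.
Largest k: floor((14 - q_0)/q_1) = floor((14 - 1)/6) = 2.
That gives (2*25 + 4)/(2*6 + 1) = 54/13.
Compare the errors: |x - 25/6| = |129*6 - 25*31|/(31*6) = 1/186, and |x - 54/13| = |129*13 - 54*31|/(31*13) = 3/403.
Cross-multiplying, 1*403 = 403 < 558 = 3*186, so 1/186 is smaller: the convergent 25/6 is closer to x than 54/13.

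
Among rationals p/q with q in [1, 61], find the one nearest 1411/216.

307/47

Expand x = 1411/216 as a continued fraction with the Euclidean algorithm:
  1411 = 6*216 + 115, so a_0 = 6.
  216 = 1*115 + 101, so a_1 = 1.
  115 = 1*101 + 14, so a_2 = 1.
  101 = 7*14 + 3, so a_3 = 7.
  14 = 4*3 + 2, so a_4 = 4.
  3 = 1*2 + 1, so a_5 = 1.
  2 = 2*1 + 0, so a_6 = 2.
so x = [6; 1, 1, 7, 4, 1, 2].
Convergents (p_i = a_i*p_{i-1} + p_{i-2}, q_i = a_i*q_{i-1} + q_{i-2} with p_{-2}=0, p_{-1}=1, q_{-2}=1, q_{-1}=0), until the denominator exceeds 61:
  i=0: a_0=6, p_0 = 6*1 + 0 = 6, q_0 = 6*0 + 1 = 1.
  i=1: a_1=1, p_1 = 1*6 + 1 = 7, q_1 = 1*1 + 0 = 1.
  i=2: a_2=1, p_2 = 1*7 + 6 = 13, q_2 = 1*1 + 1 = 2.
  i=3: a_3=7, p_3 = 7*13 + 7 = 98, q_3 = 7*2 + 1 = 15.
  i=4: a_4=4, p_4 = 4*98 + 13 = 405, q_4 = 4*15 + 2 = 62.
q_4 = 62 > 61, so the last convergent with denominator <= 61 is p_3/q_3 = 98/15.
The closest fraction with denominator <= 61 is either p_3/q_3 or the intermediate fraction (k*p_3 + p_2)/(k*q_3 + q_2) with the largest k >= 1 whose denominator stays <= 61; these approach x as k grows, and every other convergent or intermediate fraction in range is farther away.
Largest k: floor((61 - q_2)/q_3) = floor((61 - 2)/15) = 3.
That gives (3*98 + 13)/(3*15 + 2) = 307/47.
Compare the errors: |x - 98/15| = |1411*15 - 98*216|/(216*15) = 3/3240, and |x - 307/47| = |1411*47 - 307*216|/(216*47) = 5/10152.
Cross-multiplying, 5*3240 = 16200 < 30456 = 3*10152, so 5/10152 is smaller: the intermediate fraction 307/47 is closer to x than 98/15.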